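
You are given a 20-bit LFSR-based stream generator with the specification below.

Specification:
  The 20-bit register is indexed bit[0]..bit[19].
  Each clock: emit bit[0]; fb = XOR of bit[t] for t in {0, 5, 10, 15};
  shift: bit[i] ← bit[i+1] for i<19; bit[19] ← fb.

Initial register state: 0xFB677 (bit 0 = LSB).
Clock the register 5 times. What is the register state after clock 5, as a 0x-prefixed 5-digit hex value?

reg_0 = 0xFB677
clock 1: out=1, reg = 0x7DB3B
clock 2: out=1, reg = 0xBED9D
clock 3: out=1, reg = 0xDF6CE
clock 4: out=0, reg = 0x6FB67
clock 5: out=1, reg = 0xB7DB3

0xB7DB3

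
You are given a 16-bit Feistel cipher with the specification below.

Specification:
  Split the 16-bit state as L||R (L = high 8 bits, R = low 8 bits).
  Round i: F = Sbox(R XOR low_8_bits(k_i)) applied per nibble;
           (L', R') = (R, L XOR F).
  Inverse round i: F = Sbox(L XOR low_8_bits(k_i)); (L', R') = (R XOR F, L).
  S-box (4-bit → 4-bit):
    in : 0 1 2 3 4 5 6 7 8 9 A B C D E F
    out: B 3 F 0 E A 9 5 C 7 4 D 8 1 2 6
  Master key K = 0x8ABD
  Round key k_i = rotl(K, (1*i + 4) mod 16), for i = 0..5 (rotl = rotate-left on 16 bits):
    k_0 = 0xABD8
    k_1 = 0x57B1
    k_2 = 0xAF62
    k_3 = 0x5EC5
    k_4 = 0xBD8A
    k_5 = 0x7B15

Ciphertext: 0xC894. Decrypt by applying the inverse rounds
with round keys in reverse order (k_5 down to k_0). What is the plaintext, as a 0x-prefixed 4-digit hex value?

s_0 = ciphertext = 0xC894
s_1 = InvRound(s_0, k_5) = 0x85C8
s_2 = InvRound(s_1, k_4) = 0x7E85
s_3 = InvRound(s_2, k_3) = 0x587E
s_4 = InvRound(s_3, k_2) = 0x7A58
s_5 = InvRound(s_4, k_1) = 0xD57A
s_6 = InvRound(s_5, k_0) = 0xCBD5

0xCBD5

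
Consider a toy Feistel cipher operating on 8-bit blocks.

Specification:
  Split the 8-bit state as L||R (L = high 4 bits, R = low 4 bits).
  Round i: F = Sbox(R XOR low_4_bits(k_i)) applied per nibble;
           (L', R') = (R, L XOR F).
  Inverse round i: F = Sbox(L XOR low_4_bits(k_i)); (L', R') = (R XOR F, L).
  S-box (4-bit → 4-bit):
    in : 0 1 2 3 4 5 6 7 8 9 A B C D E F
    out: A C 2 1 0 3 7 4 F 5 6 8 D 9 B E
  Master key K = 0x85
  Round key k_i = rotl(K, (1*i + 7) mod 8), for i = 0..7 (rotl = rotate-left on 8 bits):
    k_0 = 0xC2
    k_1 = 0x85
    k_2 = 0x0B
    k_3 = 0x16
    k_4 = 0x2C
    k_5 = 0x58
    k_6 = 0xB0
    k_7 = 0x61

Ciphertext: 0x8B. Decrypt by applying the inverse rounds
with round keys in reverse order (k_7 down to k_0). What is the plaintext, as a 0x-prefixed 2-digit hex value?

s_0 = ciphertext = 0x8B
s_1 = InvRound(s_0, k_7) = 0xE8
s_2 = InvRound(s_1, k_6) = 0x3E
s_3 = InvRound(s_2, k_5) = 0x63
s_4 = InvRound(s_3, k_4) = 0x56
s_5 = InvRound(s_4, k_3) = 0x75
s_6 = InvRound(s_5, k_2) = 0x87
s_7 = InvRound(s_6, k_1) = 0xE8
s_8 = InvRound(s_7, k_0) = 0x5E

0x5E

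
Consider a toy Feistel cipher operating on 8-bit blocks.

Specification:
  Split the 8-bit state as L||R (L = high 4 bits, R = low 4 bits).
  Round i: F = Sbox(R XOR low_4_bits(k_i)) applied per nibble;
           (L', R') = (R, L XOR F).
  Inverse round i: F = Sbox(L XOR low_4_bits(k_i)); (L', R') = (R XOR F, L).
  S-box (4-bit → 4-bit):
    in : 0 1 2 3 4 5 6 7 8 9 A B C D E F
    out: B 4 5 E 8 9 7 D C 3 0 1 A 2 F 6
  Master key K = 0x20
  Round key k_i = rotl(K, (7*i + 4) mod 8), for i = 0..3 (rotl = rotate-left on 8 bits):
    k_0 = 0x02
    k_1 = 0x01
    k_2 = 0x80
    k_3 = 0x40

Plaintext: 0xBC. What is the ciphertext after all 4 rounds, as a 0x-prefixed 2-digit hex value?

0xD7

s_0 = plaintext = 0xBC
s_1 = Round(s_0, k_0) = 0xC4
s_2 = Round(s_1, k_1) = 0x45
s_3 = Round(s_2, k_2) = 0x5D
s_4 = Round(s_3, k_3) = 0xD7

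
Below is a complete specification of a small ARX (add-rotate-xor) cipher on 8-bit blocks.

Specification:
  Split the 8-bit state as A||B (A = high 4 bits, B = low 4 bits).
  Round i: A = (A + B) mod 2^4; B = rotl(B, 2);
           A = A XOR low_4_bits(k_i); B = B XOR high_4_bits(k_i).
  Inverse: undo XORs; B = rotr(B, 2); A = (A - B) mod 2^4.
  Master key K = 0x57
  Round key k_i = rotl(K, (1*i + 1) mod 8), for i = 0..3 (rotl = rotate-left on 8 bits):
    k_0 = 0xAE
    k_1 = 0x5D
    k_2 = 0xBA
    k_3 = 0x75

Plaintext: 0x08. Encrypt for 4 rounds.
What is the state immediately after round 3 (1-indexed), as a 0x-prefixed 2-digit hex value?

0x06

s_0 = plaintext = 0x08
s_1 = Round(s_0, k_0) = 0x68
s_2 = Round(s_1, k_1) = 0x37
s_3 = Round(s_2, k_2) = 0x06
s_4 = Round(s_3, k_3) = 0x3E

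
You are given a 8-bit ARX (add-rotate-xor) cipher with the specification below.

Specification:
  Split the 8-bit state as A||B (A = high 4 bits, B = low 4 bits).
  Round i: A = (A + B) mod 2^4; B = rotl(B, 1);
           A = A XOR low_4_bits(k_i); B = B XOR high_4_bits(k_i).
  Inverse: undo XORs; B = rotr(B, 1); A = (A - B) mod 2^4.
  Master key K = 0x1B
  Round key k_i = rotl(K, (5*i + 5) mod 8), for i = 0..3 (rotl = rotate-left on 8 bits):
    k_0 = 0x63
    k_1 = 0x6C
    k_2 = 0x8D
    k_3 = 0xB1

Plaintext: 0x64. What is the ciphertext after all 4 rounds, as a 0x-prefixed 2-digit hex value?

0xB4

s_0 = plaintext = 0x64
s_1 = Round(s_0, k_0) = 0x9E
s_2 = Round(s_1, k_1) = 0xBB
s_3 = Round(s_2, k_2) = 0xBF
s_4 = Round(s_3, k_3) = 0xB4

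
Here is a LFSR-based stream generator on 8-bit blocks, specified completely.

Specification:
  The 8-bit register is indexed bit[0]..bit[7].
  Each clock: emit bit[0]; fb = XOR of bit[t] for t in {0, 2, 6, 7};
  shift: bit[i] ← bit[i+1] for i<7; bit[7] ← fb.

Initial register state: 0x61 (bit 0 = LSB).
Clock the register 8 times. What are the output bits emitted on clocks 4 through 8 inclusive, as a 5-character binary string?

00110

reg_0 = 0x61
clock 1: out=1, reg = 0x30
clock 2: out=0, reg = 0x18
clock 3: out=0, reg = 0x0C
clock 4: out=0, reg = 0x86
clock 5: out=0, reg = 0x43
clock 6: out=1, reg = 0x21
clock 7: out=1, reg = 0x90
clock 8: out=0, reg = 0xC8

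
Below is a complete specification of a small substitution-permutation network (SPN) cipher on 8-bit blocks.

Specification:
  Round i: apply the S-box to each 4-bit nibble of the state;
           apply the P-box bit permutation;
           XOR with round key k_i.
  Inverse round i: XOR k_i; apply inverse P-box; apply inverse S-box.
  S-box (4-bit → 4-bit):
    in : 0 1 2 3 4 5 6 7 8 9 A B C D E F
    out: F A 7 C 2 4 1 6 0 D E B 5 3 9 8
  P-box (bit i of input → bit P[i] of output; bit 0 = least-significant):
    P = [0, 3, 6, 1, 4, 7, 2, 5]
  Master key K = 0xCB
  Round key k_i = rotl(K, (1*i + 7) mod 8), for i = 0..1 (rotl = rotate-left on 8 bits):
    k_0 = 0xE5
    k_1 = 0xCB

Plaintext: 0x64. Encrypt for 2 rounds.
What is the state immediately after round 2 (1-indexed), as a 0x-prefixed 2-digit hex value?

0xE2

s_0 = plaintext = 0x64
s_1 = Round(s_0, k_0) = 0xFD
s_2 = Round(s_1, k_1) = 0xE2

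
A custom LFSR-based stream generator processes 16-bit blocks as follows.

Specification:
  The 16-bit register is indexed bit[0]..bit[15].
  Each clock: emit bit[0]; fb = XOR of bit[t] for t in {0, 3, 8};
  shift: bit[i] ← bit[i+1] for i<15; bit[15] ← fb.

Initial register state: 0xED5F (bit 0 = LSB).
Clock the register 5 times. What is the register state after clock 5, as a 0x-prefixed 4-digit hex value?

0xCF6A

reg_0 = 0xED5F
clock 1: out=1, reg = 0xF6AF
clock 2: out=1, reg = 0x7B57
clock 3: out=1, reg = 0x3DAB
clock 4: out=1, reg = 0x9ED5
clock 5: out=1, reg = 0xCF6A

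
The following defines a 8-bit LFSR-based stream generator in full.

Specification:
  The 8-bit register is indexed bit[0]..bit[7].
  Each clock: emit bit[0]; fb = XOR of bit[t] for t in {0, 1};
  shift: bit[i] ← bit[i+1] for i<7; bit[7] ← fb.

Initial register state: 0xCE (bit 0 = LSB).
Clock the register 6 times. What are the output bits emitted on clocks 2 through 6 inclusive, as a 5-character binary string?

11100

reg_0 = 0xCE
clock 1: out=0, reg = 0xE7
clock 2: out=1, reg = 0x73
clock 3: out=1, reg = 0x39
clock 4: out=1, reg = 0x9C
clock 5: out=0, reg = 0x4E
clock 6: out=0, reg = 0xA7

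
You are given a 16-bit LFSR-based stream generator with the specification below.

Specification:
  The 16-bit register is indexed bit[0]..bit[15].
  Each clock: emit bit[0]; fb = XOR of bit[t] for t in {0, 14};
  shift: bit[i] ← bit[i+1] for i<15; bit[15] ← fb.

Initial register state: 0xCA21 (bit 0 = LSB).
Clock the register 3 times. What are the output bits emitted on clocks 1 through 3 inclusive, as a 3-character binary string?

reg_0 = 0xCA21
clock 1: out=1, reg = 0x6510
clock 2: out=0, reg = 0xB288
clock 3: out=0, reg = 0x5944

100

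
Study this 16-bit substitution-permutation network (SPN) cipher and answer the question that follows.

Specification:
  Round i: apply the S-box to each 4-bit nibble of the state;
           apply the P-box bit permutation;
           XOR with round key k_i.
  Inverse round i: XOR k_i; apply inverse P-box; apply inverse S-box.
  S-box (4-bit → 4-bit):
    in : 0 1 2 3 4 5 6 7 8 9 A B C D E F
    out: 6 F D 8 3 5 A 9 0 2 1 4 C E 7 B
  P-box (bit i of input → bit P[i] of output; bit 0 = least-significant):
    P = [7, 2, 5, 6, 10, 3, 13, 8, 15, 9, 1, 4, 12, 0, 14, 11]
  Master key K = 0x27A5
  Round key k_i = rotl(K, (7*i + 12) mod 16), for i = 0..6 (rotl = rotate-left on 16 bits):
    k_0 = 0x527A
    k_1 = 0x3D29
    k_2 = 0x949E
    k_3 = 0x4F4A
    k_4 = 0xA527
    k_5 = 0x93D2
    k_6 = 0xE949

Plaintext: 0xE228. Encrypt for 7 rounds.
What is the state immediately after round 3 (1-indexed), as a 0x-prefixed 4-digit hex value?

s_0 = plaintext = 0xE228
s_1 = Round(s_0, k_0) = 0xA769
s_2 = Round(s_1, k_1) = 0xAC35
s_3 = Round(s_2, k_2) = 0x852C
s_4 = Round(s_3, k_3) = 0xEA28
s_5 = Round(s_4, k_4) = 0x5026
s_6 = Round(s_5, k_5) = 0xE494
s_7 = Round(s_6, k_6) = 0x3BC4

0x852C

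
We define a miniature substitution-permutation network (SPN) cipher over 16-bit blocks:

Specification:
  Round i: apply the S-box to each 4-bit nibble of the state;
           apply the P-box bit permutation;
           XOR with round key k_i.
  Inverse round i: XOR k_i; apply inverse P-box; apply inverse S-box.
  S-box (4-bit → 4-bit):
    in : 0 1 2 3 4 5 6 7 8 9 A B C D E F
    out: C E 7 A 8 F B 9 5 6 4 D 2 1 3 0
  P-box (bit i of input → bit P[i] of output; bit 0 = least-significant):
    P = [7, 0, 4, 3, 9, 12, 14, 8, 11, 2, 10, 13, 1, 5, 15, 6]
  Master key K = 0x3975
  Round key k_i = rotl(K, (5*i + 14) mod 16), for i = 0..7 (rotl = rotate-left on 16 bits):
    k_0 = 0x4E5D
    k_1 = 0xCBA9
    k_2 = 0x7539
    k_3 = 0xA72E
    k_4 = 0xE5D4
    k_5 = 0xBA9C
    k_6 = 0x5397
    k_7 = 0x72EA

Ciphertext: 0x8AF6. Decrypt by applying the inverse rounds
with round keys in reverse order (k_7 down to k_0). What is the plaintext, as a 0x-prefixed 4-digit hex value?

s_0 = ciphertext = 0x8AF6
s_1 = InvRound(s_0, k_7) = 0xA690
s_2 = InvRound(s_1, k_6) = 0x811C
s_3 = InvRound(s_2, k_5) = 0xF76D
s_4 = InvRound(s_3, k_4) = 0xCFE5
s_5 = InvRound(s_4, k_3) = 0x77A6
s_6 = InvRound(s_5, k_2) = 0xDCD5
s_7 = InvRound(s_6, k_1) = 0x3960
s_8 = InvRound(s_7, k_0) = 0xC151

0xC151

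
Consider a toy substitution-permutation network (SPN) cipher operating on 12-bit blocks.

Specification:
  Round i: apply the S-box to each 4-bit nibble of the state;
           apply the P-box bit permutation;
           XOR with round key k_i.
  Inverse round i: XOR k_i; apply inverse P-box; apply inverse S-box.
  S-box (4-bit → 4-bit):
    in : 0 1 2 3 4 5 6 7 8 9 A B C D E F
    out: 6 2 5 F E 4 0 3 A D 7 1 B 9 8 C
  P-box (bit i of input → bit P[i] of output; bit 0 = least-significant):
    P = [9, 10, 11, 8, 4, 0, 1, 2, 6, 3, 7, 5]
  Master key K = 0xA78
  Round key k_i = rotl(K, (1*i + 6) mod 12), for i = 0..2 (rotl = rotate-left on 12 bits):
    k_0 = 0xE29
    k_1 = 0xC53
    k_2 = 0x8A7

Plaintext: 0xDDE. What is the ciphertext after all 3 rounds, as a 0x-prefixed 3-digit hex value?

s_0 = plaintext = 0xDDE
s_1 = Round(s_0, k_0) = 0xF5D
s_2 = Round(s_1, k_1) = 0xFF1
s_3 = Round(s_2, k_2) = 0xC01

0xC01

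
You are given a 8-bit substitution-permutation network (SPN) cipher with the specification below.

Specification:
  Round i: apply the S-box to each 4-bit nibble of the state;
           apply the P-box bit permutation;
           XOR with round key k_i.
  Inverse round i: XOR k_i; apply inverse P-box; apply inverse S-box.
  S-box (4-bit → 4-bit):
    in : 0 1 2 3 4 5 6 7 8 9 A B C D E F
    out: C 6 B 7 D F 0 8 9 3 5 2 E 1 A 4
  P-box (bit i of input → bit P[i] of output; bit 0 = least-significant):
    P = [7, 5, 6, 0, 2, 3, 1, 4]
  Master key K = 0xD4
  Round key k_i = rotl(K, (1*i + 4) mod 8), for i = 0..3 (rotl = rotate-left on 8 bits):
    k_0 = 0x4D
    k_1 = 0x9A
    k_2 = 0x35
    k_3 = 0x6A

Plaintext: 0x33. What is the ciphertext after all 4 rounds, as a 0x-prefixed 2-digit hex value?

0xBD

s_0 = plaintext = 0x33
s_1 = Round(s_0, k_0) = 0xA3
s_2 = Round(s_1, k_1) = 0x7C
s_3 = Round(s_2, k_2) = 0x44
s_4 = Round(s_3, k_3) = 0xBD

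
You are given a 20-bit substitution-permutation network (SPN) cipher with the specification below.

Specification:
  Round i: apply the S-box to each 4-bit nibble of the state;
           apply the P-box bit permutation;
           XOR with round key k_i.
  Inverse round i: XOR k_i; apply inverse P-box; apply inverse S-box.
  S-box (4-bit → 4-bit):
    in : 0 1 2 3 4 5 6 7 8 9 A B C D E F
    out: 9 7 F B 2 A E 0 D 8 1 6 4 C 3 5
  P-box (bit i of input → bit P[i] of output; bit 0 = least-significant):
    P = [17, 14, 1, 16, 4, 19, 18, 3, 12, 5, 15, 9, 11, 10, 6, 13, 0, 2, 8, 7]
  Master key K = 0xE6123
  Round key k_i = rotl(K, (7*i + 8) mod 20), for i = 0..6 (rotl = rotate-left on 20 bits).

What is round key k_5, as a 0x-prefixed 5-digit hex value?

K = 0xE6123
k_0 = rotl(K, (7*0+8) mod 20) = rotl(K, 8) = 0x123E6
k_1 = rotl(K, (7*1+8) mod 20) = rotl(K, 15) = 0x1F309
k_2 = rotl(K, (7*2+8) mod 20) = rotl(K, 2) = 0x9848F
k_3 = rotl(K, (7*3+8) mod 20) = rotl(K, 9) = 0x247CC
k_4 = rotl(K, (7*4+8) mod 20) = rotl(K, 16) = 0x3E612
k_5 = rotl(K, (7*5+8) mod 20) = rotl(K, 3) = 0x3091F

0x3091F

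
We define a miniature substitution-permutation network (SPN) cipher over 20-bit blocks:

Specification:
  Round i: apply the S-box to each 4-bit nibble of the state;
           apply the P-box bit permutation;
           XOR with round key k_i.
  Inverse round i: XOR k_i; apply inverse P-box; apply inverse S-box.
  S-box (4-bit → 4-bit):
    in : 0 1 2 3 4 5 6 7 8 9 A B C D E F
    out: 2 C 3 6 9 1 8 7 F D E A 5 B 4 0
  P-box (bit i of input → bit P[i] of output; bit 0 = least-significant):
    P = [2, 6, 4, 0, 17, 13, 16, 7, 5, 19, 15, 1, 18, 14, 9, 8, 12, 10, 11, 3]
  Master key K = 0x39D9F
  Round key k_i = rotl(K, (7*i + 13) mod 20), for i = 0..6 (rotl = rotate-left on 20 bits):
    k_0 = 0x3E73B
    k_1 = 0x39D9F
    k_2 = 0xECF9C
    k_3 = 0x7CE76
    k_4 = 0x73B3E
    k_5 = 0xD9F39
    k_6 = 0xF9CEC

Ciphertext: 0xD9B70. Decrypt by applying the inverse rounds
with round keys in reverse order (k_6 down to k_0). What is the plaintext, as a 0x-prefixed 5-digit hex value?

s_0 = ciphertext = 0xD9B70
s_1 = InvRound(s_0, k_6) = 0xB1F4C
s_2 = InvRound(s_1, k_5) = 0xF5C58
s_3 = InvRound(s_2, k_4) = 0x0AD02
s_4 = InvRound(s_3, k_3) = 0xF8577
s_5 = InvRound(s_4, k_2) = 0x1341B
s_6 = InvRound(s_5, k_1) = 0xE6ED5
s_7 = InvRound(s_6, k_0) = 0x14812

0x14812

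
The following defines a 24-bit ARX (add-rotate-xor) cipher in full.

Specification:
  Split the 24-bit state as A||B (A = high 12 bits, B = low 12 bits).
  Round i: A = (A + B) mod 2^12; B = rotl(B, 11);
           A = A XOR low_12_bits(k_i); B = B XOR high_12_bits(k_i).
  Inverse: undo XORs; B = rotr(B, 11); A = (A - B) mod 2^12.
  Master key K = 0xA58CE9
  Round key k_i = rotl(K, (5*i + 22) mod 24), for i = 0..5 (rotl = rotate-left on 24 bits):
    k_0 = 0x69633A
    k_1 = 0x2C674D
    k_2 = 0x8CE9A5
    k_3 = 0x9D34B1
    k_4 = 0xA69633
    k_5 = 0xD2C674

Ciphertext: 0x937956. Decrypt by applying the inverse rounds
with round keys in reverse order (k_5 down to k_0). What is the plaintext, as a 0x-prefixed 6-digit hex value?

s_0 = ciphertext = 0x937956
s_1 = InvRound(s_0, k_5) = 0x64F8F4
s_2 = InvRound(s_1, k_4) = 0xB4253A
s_3 = InvRound(s_2, k_3) = 0x6209D3
s_4 = InvRound(s_3, k_2) = 0xD4B23A
s_5 = InvRound(s_4, k_1) = 0x80E1F8
s_6 = InvRound(s_5, k_0) = 0xC58EDC

0xC58EDC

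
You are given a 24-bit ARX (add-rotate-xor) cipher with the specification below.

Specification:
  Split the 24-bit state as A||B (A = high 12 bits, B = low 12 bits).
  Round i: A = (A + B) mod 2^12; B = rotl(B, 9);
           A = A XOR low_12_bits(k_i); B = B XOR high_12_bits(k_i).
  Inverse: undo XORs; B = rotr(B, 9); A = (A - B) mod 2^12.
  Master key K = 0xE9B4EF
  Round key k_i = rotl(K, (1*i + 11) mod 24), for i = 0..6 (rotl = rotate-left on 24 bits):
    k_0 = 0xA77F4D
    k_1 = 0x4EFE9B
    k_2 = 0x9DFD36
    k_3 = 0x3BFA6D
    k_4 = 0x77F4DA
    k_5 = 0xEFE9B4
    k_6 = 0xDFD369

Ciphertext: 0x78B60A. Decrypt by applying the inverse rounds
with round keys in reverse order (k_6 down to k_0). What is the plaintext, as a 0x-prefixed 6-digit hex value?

s_0 = ciphertext = 0x78B60A
s_1 = InvRound(s_0, k_6) = 0x525FBD
s_2 = InvRound(s_1, k_5) = 0x279A18
s_3 = InvRound(s_2, k_4) = 0xB65B3E
s_4 = InvRound(s_3, k_3) = 0xCFC40C
s_5 = InvRound(s_4, k_2) = 0x32CE9E
s_6 = InvRound(s_5, k_1) = 0xA2A38D
s_7 = InvRound(s_6, k_0) = 0x593FD4

0x593FD4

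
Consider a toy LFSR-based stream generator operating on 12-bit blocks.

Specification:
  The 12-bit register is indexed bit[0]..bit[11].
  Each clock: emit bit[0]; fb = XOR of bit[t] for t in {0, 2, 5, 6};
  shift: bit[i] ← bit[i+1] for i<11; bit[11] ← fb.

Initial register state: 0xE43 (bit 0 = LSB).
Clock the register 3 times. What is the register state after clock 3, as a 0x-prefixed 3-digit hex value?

reg_0 = 0xE43
clock 1: out=1, reg = 0x721
clock 2: out=1, reg = 0x390
clock 3: out=0, reg = 0x1C8

0x1C8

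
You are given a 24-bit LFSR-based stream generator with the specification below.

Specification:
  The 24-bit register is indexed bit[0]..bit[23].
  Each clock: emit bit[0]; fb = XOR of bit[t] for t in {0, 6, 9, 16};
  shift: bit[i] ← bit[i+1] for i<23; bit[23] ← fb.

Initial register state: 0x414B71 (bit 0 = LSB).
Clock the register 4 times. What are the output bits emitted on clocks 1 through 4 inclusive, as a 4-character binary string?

reg_0 = 0x414B71
clock 1: out=1, reg = 0x20A5B8
clock 2: out=0, reg = 0x1052DC
clock 3: out=0, reg = 0x08296E
clock 4: out=0, reg = 0x8414B7

1000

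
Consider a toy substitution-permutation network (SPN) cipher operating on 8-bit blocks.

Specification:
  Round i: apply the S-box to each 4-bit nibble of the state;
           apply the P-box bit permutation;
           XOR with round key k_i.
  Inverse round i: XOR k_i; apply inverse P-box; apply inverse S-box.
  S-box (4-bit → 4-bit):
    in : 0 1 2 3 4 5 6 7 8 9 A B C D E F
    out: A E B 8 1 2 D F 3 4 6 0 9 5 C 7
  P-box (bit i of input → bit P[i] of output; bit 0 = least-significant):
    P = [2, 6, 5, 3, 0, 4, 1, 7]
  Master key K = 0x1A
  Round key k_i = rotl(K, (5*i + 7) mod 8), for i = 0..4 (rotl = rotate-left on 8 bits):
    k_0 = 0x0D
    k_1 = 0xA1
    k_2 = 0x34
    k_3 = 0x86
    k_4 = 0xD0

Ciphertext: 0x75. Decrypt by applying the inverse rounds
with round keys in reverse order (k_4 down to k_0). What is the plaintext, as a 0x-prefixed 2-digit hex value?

s_0 = ciphertext = 0x75
s_1 = InvRound(s_0, k_4) = 0xCD
s_2 = InvRound(s_1, k_3) = 0xD0
s_3 = InvRound(s_2, k_2) = 0x3F
s_4 = InvRound(s_3, k_1) = 0x1C
s_5 = InvRound(s_4, k_0) = 0x8B

0x8B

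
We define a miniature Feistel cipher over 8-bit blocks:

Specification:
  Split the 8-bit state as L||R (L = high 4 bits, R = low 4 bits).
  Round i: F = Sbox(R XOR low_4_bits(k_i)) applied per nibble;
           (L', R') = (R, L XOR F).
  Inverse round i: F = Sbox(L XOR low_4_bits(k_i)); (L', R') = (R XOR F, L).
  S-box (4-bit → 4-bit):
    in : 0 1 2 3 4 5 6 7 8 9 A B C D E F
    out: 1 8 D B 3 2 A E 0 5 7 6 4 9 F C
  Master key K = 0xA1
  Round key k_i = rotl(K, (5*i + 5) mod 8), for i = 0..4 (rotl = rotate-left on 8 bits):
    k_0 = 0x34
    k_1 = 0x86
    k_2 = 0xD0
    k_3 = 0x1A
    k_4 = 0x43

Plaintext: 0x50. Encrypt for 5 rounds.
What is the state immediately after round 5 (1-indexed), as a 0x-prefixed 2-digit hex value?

0x26

s_0 = plaintext = 0x50
s_1 = Round(s_0, k_0) = 0x06
s_2 = Round(s_1, k_1) = 0x61
s_3 = Round(s_2, k_2) = 0x1E
s_4 = Round(s_3, k_3) = 0xE2
s_5 = Round(s_4, k_4) = 0x26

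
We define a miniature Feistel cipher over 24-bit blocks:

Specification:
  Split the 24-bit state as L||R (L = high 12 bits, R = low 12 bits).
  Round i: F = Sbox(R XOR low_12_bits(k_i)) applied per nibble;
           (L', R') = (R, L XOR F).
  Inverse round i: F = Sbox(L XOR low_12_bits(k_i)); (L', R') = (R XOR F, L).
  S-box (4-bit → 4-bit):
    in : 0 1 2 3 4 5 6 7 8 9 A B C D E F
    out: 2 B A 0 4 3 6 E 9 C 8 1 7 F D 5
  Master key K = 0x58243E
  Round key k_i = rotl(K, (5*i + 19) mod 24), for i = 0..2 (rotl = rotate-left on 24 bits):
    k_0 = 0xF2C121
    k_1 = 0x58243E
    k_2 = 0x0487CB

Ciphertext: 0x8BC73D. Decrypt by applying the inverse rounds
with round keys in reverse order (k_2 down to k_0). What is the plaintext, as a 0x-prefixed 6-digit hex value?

s_0 = ciphertext = 0x8BC73D
s_1 = InvRound(s_0, k_2) = 0x2D38BC
s_2 = InvRound(s_1, k_1) = 0xE632D3
s_3 = InvRound(s_2, k_0) = 0x799E63

0x799E63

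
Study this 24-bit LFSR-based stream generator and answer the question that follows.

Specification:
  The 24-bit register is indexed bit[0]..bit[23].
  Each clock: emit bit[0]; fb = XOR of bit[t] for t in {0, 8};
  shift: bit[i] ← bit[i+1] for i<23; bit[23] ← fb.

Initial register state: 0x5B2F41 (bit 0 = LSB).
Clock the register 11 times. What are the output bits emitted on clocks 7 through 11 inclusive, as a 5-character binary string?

10111

reg_0 = 0x5B2F41
clock 1: out=1, reg = 0x2D97A0
clock 2: out=0, reg = 0x96CBD0
clock 3: out=0, reg = 0xCB65E8
clock 4: out=0, reg = 0xE5B2F4
clock 5: out=0, reg = 0x72D97A
clock 6: out=0, reg = 0xB96CBD
clock 7: out=1, reg = 0xDCB65E
clock 8: out=0, reg = 0x6E5B2F
clock 9: out=1, reg = 0x372D97
clock 10: out=1, reg = 0x1B96CB
clock 11: out=1, reg = 0x8DCB65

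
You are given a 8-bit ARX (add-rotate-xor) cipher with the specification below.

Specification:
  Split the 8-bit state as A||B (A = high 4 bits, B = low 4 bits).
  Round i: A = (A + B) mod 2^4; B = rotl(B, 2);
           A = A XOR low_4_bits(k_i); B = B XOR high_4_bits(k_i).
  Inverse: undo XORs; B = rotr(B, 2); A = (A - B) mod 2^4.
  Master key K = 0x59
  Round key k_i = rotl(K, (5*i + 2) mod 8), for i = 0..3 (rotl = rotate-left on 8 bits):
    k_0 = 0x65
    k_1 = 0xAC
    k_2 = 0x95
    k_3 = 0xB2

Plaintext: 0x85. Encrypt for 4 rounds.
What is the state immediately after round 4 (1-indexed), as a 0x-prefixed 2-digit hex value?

0xAB

s_0 = plaintext = 0x85
s_1 = Round(s_0, k_0) = 0x83
s_2 = Round(s_1, k_1) = 0x76
s_3 = Round(s_2, k_2) = 0x80
s_4 = Round(s_3, k_3) = 0xAB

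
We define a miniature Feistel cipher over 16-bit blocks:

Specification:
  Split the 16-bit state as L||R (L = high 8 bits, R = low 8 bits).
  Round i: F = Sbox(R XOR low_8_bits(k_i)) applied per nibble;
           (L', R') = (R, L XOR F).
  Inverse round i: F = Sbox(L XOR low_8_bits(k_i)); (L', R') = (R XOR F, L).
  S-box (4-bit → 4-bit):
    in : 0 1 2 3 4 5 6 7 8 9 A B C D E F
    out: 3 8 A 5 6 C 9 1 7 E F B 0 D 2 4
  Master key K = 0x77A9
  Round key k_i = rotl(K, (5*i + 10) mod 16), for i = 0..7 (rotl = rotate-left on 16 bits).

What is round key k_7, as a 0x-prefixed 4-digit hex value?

K = 0x77A9
k_0 = rotl(K, (5*0+10) mod 16) = rotl(K, 10) = 0xA5DE
k_1 = rotl(K, (5*1+10) mod 16) = rotl(K, 15) = 0xBBD4
k_2 = rotl(K, (5*2+10) mod 16) = rotl(K, 4) = 0x7A97
k_3 = rotl(K, (5*3+10) mod 16) = rotl(K, 9) = 0x52EF
k_4 = rotl(K, (5*4+10) mod 16) = rotl(K, 14) = 0x5DEA
k_5 = rotl(K, (5*5+10) mod 16) = rotl(K, 3) = 0xBD4B
k_6 = rotl(K, (5*6+10) mod 16) = rotl(K, 8) = 0xA977
k_7 = rotl(K, (5*7+10) mod 16) = rotl(K, 13) = 0x2EF5

0x2EF5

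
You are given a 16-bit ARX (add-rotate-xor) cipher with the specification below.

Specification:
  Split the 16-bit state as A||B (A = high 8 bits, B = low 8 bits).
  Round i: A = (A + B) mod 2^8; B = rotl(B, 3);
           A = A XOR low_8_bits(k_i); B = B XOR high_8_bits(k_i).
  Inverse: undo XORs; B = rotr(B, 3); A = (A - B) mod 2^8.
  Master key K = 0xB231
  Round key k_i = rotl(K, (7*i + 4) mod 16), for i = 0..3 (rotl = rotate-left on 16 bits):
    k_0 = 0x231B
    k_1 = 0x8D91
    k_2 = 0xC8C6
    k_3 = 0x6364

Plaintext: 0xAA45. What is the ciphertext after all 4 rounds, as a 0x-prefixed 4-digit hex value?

0xB954

s_0 = plaintext = 0xAA45
s_1 = Round(s_0, k_0) = 0xF409
s_2 = Round(s_1, k_1) = 0x6CC5
s_3 = Round(s_2, k_2) = 0xF7E6
s_4 = Round(s_3, k_3) = 0xB954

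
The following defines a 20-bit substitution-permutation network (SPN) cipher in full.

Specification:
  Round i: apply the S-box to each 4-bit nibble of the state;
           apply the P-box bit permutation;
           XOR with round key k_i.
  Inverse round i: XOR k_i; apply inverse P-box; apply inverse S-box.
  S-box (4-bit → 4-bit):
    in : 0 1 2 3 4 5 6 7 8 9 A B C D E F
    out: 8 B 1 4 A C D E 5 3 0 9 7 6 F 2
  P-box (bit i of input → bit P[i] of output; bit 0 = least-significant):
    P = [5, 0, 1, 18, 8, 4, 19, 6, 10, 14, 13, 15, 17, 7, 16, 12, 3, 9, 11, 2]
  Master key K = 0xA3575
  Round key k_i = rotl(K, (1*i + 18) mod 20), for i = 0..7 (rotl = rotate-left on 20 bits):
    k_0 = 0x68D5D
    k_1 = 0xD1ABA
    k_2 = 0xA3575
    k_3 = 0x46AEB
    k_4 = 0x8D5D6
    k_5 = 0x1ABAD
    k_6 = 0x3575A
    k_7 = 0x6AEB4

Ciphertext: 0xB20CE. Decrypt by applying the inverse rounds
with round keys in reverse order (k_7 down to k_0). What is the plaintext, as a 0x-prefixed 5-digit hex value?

0xBA1F8

s_0 = ciphertext = 0xB20CE
s_1 = InvRound(s_0, k_7) = 0xC3B76
s_2 = InvRound(s_1, k_6) = 0x68C3B
s_3 = InvRound(s_2, k_5) = 0x4C895
s_4 = InvRound(s_3, k_4) = 0x30267
s_5 = InvRound(s_4, k_3) = 0x6CDA0
s_6 = InvRound(s_5, k_2) = 0x54774
s_7 = InvRound(s_6, k_1) = 0x64963
s_8 = InvRound(s_7, k_0) = 0xBA1F8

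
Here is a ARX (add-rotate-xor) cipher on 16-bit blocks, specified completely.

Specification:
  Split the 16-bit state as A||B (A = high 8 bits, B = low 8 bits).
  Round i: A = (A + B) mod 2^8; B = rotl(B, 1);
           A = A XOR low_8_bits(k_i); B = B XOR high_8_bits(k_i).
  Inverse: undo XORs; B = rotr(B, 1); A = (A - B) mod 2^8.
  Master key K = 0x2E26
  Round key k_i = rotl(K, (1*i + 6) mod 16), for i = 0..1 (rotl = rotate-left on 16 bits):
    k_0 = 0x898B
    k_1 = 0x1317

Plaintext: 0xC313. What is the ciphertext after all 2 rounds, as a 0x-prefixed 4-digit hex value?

s_0 = plaintext = 0xC313
s_1 = Round(s_0, k_0) = 0x5DAF
s_2 = Round(s_1, k_1) = 0x1B4C

0x1B4C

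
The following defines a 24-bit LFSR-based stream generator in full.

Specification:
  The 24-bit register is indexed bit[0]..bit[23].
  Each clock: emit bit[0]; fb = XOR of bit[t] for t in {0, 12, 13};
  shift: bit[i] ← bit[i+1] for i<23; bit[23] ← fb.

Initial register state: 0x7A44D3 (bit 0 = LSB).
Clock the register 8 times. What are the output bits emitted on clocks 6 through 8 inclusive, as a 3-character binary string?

reg_0 = 0x7A44D3
clock 1: out=1, reg = 0xBD2269
clock 2: out=1, reg = 0x5E9134
clock 3: out=0, reg = 0xAF489A
clock 4: out=0, reg = 0x57A44D
clock 5: out=1, reg = 0x2BD226
clock 6: out=0, reg = 0x95E913
clock 7: out=1, reg = 0x4AF489
clock 8: out=1, reg = 0xA57A44

011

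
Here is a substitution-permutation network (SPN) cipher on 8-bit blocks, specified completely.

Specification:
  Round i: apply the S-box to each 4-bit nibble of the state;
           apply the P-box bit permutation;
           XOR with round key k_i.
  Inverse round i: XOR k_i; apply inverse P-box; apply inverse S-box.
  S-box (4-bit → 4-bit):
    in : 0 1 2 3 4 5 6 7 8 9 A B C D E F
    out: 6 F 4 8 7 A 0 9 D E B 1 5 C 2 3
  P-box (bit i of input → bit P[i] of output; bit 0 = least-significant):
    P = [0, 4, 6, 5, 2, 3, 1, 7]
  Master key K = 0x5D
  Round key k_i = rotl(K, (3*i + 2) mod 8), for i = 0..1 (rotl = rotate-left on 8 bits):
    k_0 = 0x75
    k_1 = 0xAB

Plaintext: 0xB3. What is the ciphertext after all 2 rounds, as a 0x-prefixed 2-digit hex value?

0x52

s_0 = plaintext = 0xB3
s_1 = Round(s_0, k_0) = 0x51
s_2 = Round(s_1, k_1) = 0x52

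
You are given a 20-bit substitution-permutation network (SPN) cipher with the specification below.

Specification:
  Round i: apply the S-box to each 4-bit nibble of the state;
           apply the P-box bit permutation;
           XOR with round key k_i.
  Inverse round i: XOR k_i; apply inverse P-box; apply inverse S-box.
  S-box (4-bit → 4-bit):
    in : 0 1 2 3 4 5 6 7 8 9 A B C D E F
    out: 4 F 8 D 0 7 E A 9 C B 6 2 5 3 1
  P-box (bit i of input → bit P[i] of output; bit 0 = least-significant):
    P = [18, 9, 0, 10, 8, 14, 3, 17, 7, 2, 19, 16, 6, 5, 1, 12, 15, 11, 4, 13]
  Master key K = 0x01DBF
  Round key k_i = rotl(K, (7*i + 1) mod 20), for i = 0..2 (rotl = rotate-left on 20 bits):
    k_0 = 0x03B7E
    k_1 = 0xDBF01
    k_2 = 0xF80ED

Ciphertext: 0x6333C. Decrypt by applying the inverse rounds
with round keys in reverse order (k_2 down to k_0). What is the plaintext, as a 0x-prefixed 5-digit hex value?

0x25E2A

s_0 = ciphertext = 0x6333C
s_1 = InvRound(s_0, k_2) = 0x383FB
s_2 = InvRound(s_1, k_1) = 0x61D98
s_3 = InvRound(s_2, k_0) = 0x25E2A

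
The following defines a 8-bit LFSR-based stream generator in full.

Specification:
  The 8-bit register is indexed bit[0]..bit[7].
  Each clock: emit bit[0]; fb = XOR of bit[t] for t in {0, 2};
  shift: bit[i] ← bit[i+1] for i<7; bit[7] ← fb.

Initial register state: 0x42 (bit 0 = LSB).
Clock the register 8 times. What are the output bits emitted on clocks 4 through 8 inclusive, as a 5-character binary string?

00010

reg_0 = 0x42
clock 1: out=0, reg = 0x21
clock 2: out=1, reg = 0x90
clock 3: out=0, reg = 0x48
clock 4: out=0, reg = 0x24
clock 5: out=0, reg = 0x92
clock 6: out=0, reg = 0x49
clock 7: out=1, reg = 0xA4
clock 8: out=0, reg = 0xD2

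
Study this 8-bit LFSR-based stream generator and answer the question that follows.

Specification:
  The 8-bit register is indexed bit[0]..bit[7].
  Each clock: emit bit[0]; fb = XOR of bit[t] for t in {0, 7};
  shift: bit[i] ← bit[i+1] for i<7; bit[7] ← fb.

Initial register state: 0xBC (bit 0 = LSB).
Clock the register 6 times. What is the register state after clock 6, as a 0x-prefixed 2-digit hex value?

reg_0 = 0xBC
clock 1: out=0, reg = 0xDE
clock 2: out=0, reg = 0xEF
clock 3: out=1, reg = 0x77
clock 4: out=1, reg = 0xBB
clock 5: out=1, reg = 0x5D
clock 6: out=1, reg = 0xAE

0xAE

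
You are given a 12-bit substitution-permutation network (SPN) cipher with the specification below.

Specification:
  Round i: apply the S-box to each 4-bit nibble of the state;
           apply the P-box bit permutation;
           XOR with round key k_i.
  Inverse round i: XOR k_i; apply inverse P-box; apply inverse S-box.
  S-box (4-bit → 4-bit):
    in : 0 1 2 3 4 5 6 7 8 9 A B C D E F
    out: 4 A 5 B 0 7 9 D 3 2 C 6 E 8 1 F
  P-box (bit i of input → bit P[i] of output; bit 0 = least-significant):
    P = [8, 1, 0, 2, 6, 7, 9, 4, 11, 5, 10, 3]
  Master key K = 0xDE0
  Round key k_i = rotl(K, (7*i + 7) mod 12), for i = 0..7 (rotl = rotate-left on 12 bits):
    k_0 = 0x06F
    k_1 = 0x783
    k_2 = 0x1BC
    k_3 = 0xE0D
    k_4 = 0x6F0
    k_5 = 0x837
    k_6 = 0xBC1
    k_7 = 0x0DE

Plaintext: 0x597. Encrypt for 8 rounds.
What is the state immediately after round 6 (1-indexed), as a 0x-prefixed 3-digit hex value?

0x8B9

s_0 = plaintext = 0x597
s_1 = Round(s_0, k_0) = 0xDCA
s_2 = Round(s_1, k_1) = 0x51E
s_3 = Round(s_2, k_2) = 0xC0C
s_4 = Round(s_3, k_3) = 0x822
s_5 = Round(s_4, k_4) = 0xD91
s_6 = Round(s_5, k_5) = 0x8B9
s_7 = Round(s_6, k_6) = 0x163
s_8 = Round(s_7, k_7) = 0x1A0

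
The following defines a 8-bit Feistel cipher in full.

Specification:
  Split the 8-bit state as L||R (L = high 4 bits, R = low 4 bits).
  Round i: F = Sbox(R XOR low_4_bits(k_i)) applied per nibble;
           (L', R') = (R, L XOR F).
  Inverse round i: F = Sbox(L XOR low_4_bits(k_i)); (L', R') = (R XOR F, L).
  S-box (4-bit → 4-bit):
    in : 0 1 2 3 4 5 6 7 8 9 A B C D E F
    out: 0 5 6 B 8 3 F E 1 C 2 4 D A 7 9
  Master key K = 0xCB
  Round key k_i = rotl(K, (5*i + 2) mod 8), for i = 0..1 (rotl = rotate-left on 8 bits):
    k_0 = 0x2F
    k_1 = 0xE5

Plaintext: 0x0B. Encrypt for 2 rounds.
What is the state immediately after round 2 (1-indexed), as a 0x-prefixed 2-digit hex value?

0x81

s_0 = plaintext = 0x0B
s_1 = Round(s_0, k_0) = 0xB8
s_2 = Round(s_1, k_1) = 0x81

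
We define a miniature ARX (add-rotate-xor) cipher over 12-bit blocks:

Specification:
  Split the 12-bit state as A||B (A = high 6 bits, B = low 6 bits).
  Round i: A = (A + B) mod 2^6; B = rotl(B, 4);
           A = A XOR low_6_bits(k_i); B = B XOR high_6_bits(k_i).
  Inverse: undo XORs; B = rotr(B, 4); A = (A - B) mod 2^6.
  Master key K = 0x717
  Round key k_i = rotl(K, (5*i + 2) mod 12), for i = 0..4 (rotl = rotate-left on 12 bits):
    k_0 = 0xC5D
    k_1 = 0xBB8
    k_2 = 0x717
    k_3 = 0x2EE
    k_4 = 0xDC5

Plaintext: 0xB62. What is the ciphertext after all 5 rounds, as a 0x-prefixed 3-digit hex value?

0xA8C

s_0 = plaintext = 0xB62
s_1 = Round(s_0, k_0) = 0x499
s_2 = Round(s_1, k_1) = 0x4F8
s_3 = Round(s_2, k_2) = 0x712
s_4 = Round(s_3, k_3) = 0x02F
s_5 = Round(s_4, k_4) = 0xA8C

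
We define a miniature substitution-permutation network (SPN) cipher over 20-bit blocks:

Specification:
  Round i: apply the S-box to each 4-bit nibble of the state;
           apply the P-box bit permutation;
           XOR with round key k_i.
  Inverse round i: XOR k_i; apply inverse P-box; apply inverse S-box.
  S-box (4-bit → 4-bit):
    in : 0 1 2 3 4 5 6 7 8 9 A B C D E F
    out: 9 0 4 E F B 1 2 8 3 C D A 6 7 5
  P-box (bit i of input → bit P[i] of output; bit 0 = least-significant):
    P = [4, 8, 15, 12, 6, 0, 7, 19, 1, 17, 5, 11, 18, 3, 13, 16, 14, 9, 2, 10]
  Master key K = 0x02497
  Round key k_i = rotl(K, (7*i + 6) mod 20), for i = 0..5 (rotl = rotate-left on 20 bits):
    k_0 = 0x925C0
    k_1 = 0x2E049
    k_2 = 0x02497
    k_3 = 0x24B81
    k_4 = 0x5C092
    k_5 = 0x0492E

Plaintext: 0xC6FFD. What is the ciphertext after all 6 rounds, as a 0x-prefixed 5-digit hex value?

s_0 = plaintext = 0xC6FFD
s_1 = Round(s_0, k_0) = 0xDA222
s_2 = Round(s_1, k_1) = 0x342ED
s_3 = Round(s_2, k_2) = 0x5837A
s_4 = Round(s_3, k_3) = 0x195A0
s_5 = Round(s_4, k_4) = 0xBD808
s_6 = Round(s_5, k_5) = 0x83562

0x83562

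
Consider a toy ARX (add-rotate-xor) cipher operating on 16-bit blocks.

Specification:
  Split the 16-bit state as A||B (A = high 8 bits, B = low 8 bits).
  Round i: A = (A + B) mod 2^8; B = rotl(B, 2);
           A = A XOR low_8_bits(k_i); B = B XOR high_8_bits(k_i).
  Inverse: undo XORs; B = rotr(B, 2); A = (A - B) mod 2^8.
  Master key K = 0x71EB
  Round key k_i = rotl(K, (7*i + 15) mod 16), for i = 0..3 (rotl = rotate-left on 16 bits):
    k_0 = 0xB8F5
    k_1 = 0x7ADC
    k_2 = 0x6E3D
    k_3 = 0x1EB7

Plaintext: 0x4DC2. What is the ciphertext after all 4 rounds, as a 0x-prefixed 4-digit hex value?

0x63EC

s_0 = plaintext = 0x4DC2
s_1 = Round(s_0, k_0) = 0xFAB3
s_2 = Round(s_1, k_1) = 0x71B4
s_3 = Round(s_2, k_2) = 0x18BC
s_4 = Round(s_3, k_3) = 0x63EC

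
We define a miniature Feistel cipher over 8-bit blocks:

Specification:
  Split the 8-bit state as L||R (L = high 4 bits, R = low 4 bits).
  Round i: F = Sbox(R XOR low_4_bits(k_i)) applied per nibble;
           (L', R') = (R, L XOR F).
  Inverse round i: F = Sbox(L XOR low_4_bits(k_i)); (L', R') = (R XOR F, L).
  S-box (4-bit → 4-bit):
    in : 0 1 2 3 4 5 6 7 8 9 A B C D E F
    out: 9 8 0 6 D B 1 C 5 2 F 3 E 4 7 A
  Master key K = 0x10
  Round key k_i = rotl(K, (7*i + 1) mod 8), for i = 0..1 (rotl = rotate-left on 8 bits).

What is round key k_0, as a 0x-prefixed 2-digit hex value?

0x20

K = 0x10
k_0 = rotl(K, (7*0+1) mod 8) = rotl(K, 1) = 0x20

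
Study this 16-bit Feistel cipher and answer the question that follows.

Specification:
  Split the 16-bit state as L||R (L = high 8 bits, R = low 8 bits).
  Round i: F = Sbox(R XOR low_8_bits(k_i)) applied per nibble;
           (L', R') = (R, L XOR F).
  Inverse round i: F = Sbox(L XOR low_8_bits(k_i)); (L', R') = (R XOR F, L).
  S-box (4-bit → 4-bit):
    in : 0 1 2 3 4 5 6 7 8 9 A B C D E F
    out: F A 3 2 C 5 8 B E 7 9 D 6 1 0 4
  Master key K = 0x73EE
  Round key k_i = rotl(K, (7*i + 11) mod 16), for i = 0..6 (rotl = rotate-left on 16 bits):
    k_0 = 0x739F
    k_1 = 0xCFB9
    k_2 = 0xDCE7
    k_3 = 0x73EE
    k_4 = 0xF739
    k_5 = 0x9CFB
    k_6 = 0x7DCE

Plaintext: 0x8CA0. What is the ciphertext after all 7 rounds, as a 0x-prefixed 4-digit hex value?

s_0 = plaintext = 0x8CA0
s_1 = Round(s_0, k_0) = 0xA0A8
s_2 = Round(s_1, k_1) = 0xA80A
s_3 = Round(s_2, k_2) = 0x0AA9
s_4 = Round(s_3, k_3) = 0xA9C1
s_5 = Round(s_4, k_4) = 0xC1E7
s_6 = Round(s_5, k_5) = 0xE767
s_7 = Round(s_6, k_6) = 0x6770

0x6770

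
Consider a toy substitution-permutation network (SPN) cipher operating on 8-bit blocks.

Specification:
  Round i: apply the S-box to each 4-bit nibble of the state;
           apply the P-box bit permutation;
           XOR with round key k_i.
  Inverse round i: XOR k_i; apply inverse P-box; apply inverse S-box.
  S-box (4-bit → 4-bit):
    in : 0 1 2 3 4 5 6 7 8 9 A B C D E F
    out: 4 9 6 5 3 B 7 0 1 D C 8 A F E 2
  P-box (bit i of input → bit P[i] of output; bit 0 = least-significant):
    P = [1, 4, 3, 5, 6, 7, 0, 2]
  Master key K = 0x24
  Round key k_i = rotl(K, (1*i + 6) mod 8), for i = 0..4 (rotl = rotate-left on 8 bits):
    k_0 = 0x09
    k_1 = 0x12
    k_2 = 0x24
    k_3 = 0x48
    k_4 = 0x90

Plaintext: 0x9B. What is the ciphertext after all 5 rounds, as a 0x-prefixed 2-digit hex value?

s_0 = plaintext = 0x9B
s_1 = Round(s_0, k_0) = 0x6C
s_2 = Round(s_1, k_1) = 0xE3
s_3 = Round(s_2, k_2) = 0xAB
s_4 = Round(s_3, k_3) = 0x6D
s_5 = Round(s_4, k_4) = 0x6B

0x6B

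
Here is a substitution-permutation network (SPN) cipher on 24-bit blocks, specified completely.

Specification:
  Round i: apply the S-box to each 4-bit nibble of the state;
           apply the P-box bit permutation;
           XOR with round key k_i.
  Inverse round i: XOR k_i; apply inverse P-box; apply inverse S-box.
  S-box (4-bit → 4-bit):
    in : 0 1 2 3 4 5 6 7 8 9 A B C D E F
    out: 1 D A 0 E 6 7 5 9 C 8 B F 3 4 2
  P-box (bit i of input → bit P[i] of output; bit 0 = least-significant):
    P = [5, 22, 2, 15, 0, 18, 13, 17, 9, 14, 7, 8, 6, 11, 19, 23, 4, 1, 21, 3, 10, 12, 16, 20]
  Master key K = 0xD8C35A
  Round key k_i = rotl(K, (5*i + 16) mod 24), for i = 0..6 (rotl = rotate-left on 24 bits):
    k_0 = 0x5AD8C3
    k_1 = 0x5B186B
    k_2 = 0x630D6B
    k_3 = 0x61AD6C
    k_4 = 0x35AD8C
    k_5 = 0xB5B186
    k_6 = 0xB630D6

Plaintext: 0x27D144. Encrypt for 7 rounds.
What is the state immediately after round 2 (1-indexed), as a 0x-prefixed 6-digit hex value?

s_0 = plaintext = 0x27D144
s_1 = Round(s_0, k_0) = 0x2C6317
s_2 = Round(s_1, k_1) = 0x612014
s_3 = Round(s_2, k_2) = 0x80B376
s_4 = Round(s_3, k_3) = 0xB18119
s_5 = Round(s_4, k_4) = 0x871A51
s_6 = Round(s_5, k_5) = 0x0914F2
s_7 = Round(s_6, k_6) = 0x5AF51E

0x612014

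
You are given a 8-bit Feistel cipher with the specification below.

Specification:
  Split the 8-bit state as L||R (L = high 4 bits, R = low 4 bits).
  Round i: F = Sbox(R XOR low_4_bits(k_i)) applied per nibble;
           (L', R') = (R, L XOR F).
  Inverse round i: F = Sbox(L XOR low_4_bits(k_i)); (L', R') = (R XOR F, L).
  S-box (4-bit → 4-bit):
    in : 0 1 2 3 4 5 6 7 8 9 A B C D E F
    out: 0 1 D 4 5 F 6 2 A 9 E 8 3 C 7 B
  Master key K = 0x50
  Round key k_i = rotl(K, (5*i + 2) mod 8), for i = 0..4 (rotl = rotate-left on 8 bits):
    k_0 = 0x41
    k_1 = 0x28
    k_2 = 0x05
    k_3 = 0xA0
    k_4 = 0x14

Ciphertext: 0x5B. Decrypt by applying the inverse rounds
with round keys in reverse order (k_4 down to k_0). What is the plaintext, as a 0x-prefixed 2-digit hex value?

s_0 = ciphertext = 0x5B
s_1 = InvRound(s_0, k_4) = 0xA5
s_2 = InvRound(s_1, k_3) = 0xBA
s_3 = InvRound(s_2, k_2) = 0xDB
s_4 = InvRound(s_3, k_1) = 0x4D
s_5 = InvRound(s_4, k_0) = 0x24

0x24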